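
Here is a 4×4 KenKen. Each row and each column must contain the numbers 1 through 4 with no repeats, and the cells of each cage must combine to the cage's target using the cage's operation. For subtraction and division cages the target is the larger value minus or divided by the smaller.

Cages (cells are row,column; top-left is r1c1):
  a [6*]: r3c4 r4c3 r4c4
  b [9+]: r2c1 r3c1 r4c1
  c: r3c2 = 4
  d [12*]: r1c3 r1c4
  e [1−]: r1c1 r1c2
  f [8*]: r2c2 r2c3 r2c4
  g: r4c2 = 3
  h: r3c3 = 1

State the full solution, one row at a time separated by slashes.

Cage c is a single given cell; hence r3c2 = 4.
H is a freebie; hence r3c3 = 1.
Cage g is given, which forces r4c2 = 3.
3 is placed in row 4, leaving r4c3 = 2.
2 is placed in row 4; hence r4c4 = 1.
The 3 cells of cage f must have product 8, which forces r2c2 = 1.
Column 3 now contains 2, so r2c3 = 4.
The 3 cells of cage f must have product 8, so r2c4 = 2.
The 3 cells of cage a must have product 6; hence r3c4 = 3.
2 is placed in row 4, so r4c1 = 4.
1 is placed in column 2, which forces r1c2 = 2.
Column 3 now contains 4, which forces r1c3 = 3.
Column 4 now contains 3, so r1c4 = 4.
Row 2 already has 2; hence r2c1 = 3.
Row 3 now contains 3, leaving r3c1 = 2.
3 is placed in row 1, so r1c1 = 1.

1 2 3 4 / 3 1 4 2 / 2 4 1 3 / 4 3 2 1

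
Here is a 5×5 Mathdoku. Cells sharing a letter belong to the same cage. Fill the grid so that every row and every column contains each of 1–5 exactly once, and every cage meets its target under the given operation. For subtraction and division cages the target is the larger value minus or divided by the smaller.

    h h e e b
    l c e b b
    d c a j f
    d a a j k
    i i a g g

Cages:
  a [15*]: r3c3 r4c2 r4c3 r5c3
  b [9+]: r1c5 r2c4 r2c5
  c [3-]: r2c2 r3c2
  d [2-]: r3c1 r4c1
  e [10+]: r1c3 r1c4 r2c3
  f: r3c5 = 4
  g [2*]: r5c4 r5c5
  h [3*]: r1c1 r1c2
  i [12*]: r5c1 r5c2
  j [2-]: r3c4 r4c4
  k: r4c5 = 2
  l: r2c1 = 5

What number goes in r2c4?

L is a freebie, so r2c1 = 5.
Cage f is a single given cell, leaving r3c5 = 4.
Cage a has product 15, leaving r4c2 = 1.
K is a freebie, which forces r4c5 = 2.
Column 5 already has 2; hence r5c5 = 1.
The two cells of cage h must have product 3; hence r1c1 = 1.
Column 2 now contains 1, so r1c2 = 3.
The 3 cells of cage b must have sum 9, which forces r1c5 = 5.
Cage c's pair has difference 3; hence r2c2 = 2.
The 3 cells of cage b must have sum 9, so r2c4 = 1.
1 is placed in column 5, leaving r2c5 = 3.
1 is placed in column 1; hence r3c1 = 2.
Cage c needs two cells with difference 3, so r3c2 = 5.
Cage a needs product 15, which forces r3c3 = 1.
Row 3 now contains 5, leaving r3c4 = 3.
Column 2 already has 3, which forces r5c2 = 4.
1 is placed in row 5, so r5c4 = 2.
Cage e needs sum 10, which forces r1c3 = 2.
Column 4 already has 2, leaving r1c4 = 4.
Row 2 already has 3, which forces r2c3 = 4.
The two cells of cage d must have difference 2, so r4c1 = 4.
The two cells of cage j must have difference 2, leaving r4c4 = 5.
Row 5 already has 4; hence r5c1 = 3.
3 is placed in row 5, leaving r5c3 = 5.
Row 4 already has 5, leaving r4c3 = 3.
The full grid is 1 3 2 4 5 / 5 2 4 1 3 / 2 5 1 3 4 / 4 1 3 5 2 / 3 4 5 2 1.

1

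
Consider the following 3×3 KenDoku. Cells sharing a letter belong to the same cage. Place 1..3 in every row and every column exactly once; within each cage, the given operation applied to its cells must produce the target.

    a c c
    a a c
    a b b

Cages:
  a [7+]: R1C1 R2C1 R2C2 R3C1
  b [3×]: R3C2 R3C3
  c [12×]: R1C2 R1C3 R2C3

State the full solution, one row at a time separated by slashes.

1 2 3 / 3 1 2 / 2 3 1

The 3 cells of cage c must have product 12, leaving R1C2 = 2.
The 3 cells of cage c must have product 12, leaving R1C3 = 3.
Cage a needs sum 7, leaving R2C2 = 1.
Cage c has product 12; hence R2C3 = 2.
Column 2 already has 1, so R3C2 = 3.
3 is placed in column 3, so R3C3 = 1.
3 is placed in row 1, leaving R1C1 = 1.
Row 2 already has 2; hence R2C1 = 3.
Row 3 already has 1, which forces R3C1 = 2.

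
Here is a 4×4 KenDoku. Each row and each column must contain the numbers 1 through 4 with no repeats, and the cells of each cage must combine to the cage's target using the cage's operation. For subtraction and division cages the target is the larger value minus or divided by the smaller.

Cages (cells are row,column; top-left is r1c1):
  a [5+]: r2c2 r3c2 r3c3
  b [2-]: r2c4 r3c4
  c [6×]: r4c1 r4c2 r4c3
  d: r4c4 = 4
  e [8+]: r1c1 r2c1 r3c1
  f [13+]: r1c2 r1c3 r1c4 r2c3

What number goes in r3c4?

3

Cage f needs sum 13, which forces r2c3 = 4.
D is a freebie, so r4c4 = 4.
Cage f has sum 13, so r1c2 = 4.
Cage e has sum 8, leaving r3c1 = 4.
The only place for 1 in row 1 is r1c1.
Column 1 now contains 1, so r2c1 = 3.
3 is placed in row 2, so r2c4 = 1.
1 is placed in column 4, which forces r3c4 = 3.
Column 1 already has 3, so r4c1 = 2.
Cage f has sum 13, leaving r1c3 = 3.
Column 4 already has 3; hence r1c4 = 2.
Row 2 now contains 1, so r2c2 = 2.
3 is placed in row 3, leaving r3c2 = 1.
Cage a has sum 5, so r3c3 = 2.
Column 2 already has 1, so r4c2 = 3.
Column 3 already has 3, so r4c3 = 1.
Filled in: 1 4 3 2 / 3 2 4 1 / 4 1 2 3 / 2 3 1 4.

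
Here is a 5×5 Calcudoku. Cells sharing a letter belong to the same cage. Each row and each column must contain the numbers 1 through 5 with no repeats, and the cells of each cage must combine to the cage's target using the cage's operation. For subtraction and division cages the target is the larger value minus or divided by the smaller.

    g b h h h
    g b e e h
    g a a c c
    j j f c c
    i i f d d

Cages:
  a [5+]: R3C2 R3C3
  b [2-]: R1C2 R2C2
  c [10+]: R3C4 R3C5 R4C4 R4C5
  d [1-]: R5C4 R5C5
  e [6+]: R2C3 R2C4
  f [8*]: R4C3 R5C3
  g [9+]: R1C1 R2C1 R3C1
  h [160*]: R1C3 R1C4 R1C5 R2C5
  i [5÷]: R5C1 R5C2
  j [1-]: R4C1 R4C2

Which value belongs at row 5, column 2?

5

Cage h has product 160, so R2C5 = 4.
The only place for 3 in column 3 is R3C3.
Cage a needs two cells with sum 5, leaving R3C2 = 2.
In row 2, 2 can only go at R2C1, so R2C1 = 2.
Cage g has sum 9; hence R1C1 = 3.
Cage g has sum 9, so R3C1 = 4.
4 is placed in column 1; hence R4C1 = 5.
Column 1 already has 5; hence R5C1 = 1.
Row 5 already has 1, so R5C2 = 5.
Column 2 already has 5, so R1C2 = 1.
The two cells of cage b must have difference 2, so R2C2 = 3.
Cage j's pair has difference 1, leaving R4C2 = 4.
4 is placed in row 4, so R4C3 = 2.
Column 3 now contains 2, leaving R5C3 = 4.
Column 3 already has 4, which forces R1C3 = 5.
Cage h needs product 160, so R1C4 = 4.
The 4 cells of cage h must have product 160, which forces R1C5 = 2.
Column 3 now contains 5, so R2C3 = 1.
Row 2 now contains 1, which forces R2C4 = 5.
Column 4 now contains 5; hence R3C4 = 1.
Row 3 now contains 1, leaving R3C5 = 5.
Column 4 already has 1, leaving R4C4 = 3.
Row 4 now contains 3, so R4C5 = 1.
Column 4 now contains 3; hence R5C4 = 2.
Column 5 already has 2, so R5C5 = 3.
The full grid is 3 1 5 4 2 / 2 3 1 5 4 / 4 2 3 1 5 / 5 4 2 3 1 / 1 5 4 2 3.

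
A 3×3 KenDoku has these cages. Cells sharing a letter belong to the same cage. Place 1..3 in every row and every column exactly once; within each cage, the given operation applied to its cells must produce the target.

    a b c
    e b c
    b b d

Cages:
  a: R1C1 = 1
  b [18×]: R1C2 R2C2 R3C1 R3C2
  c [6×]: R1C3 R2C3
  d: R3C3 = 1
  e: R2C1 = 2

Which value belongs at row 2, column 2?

1

Cage a is given, which forces R1C1 = 1.
Cage e is given, so R2C1 = 2.
Row 2 already has 2, so R2C3 = 3.
Cage b needs product 18; hence R3C1 = 3.
Cage d is a single given cell; hence R3C3 = 1.
Cage b needs product 18, so R1C2 = 3.
Column 3 now contains 3; hence R1C3 = 2.
Row 2 now contains 3, leaving R2C2 = 1.
Row 3 already has 1; hence R3C2 = 2.
The full grid is 1 3 2 / 2 1 3 / 3 2 1.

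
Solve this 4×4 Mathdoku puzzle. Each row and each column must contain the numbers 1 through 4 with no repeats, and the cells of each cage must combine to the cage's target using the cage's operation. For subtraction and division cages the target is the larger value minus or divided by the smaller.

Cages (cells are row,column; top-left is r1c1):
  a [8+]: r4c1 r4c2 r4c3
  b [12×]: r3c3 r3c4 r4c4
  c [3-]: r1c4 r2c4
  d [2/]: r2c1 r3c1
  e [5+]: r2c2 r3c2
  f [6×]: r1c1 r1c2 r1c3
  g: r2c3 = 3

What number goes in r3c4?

3

Cage g is given, leaving r2c3 = 3.
The only place for 4 in row 1 is r1c4.
Column 4 already has 4; hence r2c4 = 1.
Column 4 already has 1, which forces r3c4 = 3.
Column 4 already has 3; hence r4c4 = 2.
Cage e's pair has sum 5, leaving r2c2 = 4.
The two cells of cage e must have sum 5; hence r3c2 = 1.
Cage b needs product 12, leaving r3c3 = 2.
Column 2 now contains 1; hence r4c2 = 3.
Cage f has product 6, which forces r1c1 = 3.
Column 2 now contains 3; hence r1c2 = 2.
Column 3 already has 2; hence r1c3 = 1.
4 is placed in row 2, leaving r2c1 = 2.
Row 3 already has 2, so r3c1 = 4.
Column 1 already has 4, which forces r4c1 = 1.
1 is placed in column 3, which forces r4c3 = 4.
Completed grid: 3 2 1 4 / 2 4 3 1 / 4 1 2 3 / 1 3 4 2.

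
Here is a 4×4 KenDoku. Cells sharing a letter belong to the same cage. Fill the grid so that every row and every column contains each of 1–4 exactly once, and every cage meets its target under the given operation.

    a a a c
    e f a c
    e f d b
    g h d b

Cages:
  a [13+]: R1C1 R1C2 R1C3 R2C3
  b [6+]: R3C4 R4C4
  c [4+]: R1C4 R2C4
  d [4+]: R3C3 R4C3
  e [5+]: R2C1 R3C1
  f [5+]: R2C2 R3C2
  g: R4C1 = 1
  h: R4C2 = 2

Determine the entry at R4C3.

3

Cage a needs sum 13, which forces R2C3 = 4.
Cage g is given, leaving R4C1 = 1.
Cage h is given, which forces R4C2 = 2.
Row 4 now contains 1, which forces R4C3 = 3.
Row 4 now contains 2; hence R4C4 = 4.
Column 3 already has 3, which forces R1C3 = 2.
Cage f needs two cells with sum 5, so R2C2 = 1.
Row 2 now contains 1, leaving R2C4 = 3.
Cage f's pair has sum 5; hence R3C2 = 4.
Column 3 already has 3, leaving R3C3 = 1.
Column 4 now contains 4, which forces R3C4 = 2.
Cage a needs sum 13, leaving R1C1 = 4.
Column 2 now contains 4; hence R1C2 = 3.
Column 4 now contains 3; hence R1C4 = 1.
Row 2 now contains 3, leaving R2C1 = 2.
Row 3 now contains 2, which forces R3C1 = 3.
The full grid is 4 3 2 1 / 2 1 4 3 / 3 4 1 2 / 1 2 3 4.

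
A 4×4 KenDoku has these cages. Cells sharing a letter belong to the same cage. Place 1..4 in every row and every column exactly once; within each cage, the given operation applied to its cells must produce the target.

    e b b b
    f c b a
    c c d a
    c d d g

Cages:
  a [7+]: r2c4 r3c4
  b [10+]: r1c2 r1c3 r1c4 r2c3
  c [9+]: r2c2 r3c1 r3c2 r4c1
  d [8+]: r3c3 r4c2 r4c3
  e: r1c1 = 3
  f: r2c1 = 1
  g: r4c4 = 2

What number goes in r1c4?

Cage e is given, which forces r1c1 = 3.
Cage f is a single given cell, leaving r2c1 = 1.
G is a freebie; hence r4c4 = 2.
Cage c has sum 9, which forces r2c2 = 2.
The 4 cells of cage b must have sum 10, leaving r2c3 = 3.
Row 2 already has 3; hence r2c4 = 4.
Cage c needs sum 9; hence r3c1 = 2.
Cage c needs sum 9, leaving r3c2 = 1.
Row 3 now contains 1, leaving r3c3 = 4.
4 is placed in column 4, so r3c4 = 3.
2 is placed in row 4; hence r4c1 = 4.
4 is placed in row 4; hence r4c2 = 3.
4 is placed in column 3; hence r4c3 = 1.
Column 2 now contains 1, which forces r1c2 = 4.
1 is placed in column 3; hence r1c3 = 2.
4 is placed in column 4, leaving r1c4 = 1.
Filled in: 3 4 2 1 / 1 2 3 4 / 2 1 4 3 / 4 3 1 2.

1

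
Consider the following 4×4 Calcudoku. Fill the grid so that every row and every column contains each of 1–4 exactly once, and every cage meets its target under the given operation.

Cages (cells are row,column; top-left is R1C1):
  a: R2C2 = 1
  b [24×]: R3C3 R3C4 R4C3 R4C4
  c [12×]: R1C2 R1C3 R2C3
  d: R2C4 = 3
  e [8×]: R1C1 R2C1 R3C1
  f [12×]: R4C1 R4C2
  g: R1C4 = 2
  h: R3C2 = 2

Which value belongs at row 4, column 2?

G is a freebie, so R1C4 = 2.
A is a freebie; hence R2C2 = 1.
Cage d is given, leaving R2C4 = 3.
Cage h is a single given cell; hence R3C2 = 2.
Cage c needs product 12; hence R1C2 = 3.
Cage c has product 12; hence R1C3 = 1.
The 3 cells of cage e must have product 8, which forces R2C1 = 2.
The 3 cells of cage c must have product 12, leaving R2C3 = 4.
Cage b has product 24, so R3C3 = 3.
Column 2 now contains 3, so R4C2 = 4.
Cage b needs product 24, which forces R4C3 = 2.
Row 4 already has 4, so R4C4 = 1.
Row 1 already has 1, leaving R1C1 = 4.
The 3 cells of cage e must have product 8, which forces R3C1 = 1.
Column 4 already has 1; hence R3C4 = 4.
Row 4 already has 4, so R4C1 = 3.
The full grid is 4 3 1 2 / 2 1 4 3 / 1 2 3 4 / 3 4 2 1.

4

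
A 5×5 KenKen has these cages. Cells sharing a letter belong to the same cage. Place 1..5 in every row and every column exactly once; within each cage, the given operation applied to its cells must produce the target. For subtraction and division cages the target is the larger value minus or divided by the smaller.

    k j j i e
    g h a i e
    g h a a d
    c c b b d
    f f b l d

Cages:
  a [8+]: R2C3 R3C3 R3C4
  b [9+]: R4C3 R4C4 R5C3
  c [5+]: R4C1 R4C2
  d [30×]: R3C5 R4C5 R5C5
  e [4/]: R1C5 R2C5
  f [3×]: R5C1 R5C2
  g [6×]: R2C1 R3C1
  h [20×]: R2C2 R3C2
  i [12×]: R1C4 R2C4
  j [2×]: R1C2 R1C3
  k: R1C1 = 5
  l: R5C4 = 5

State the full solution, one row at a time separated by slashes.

Cage k is given, leaving R1C1 = 5.
L is a freebie; hence R5C4 = 5.
Row 1 needs a 3, and only R1C4 is open for it.
Column 4 now contains 3, leaving R2C4 = 4.
4 is placed in row 2; hence R2C5 = 1.
Column 5 already has 1; hence R1C5 = 4.
4 is placed in row 2, which forces R2C2 = 5.
Cage h's pair has product 20, leaving R3C2 = 4.
The 3 cells of cage a must have sum 8, which forces R2C3 = 2.
Cage a needs sum 8, leaving R3C3 = 5.
The 3 cells of cage a must have sum 8; hence R3C4 = 1.
Column 4 now contains 1, so R4C4 = 2.
Cage j's pair has product 2, leaving R1C2 = 2.
Column 3 now contains 2, leaving R1C3 = 1.
Row 2 now contains 2, leaving R2C1 = 3.
The two cells of cage g must have product 6; hence R3C1 = 2.
Row 3 now contains 2, which forces R3C5 = 3.
Cage c needs two cells with sum 5, so R4C1 = 4.
The two cells of cage c must have sum 5, so R4C2 = 1.
Row 4 now contains 4, which forces R4C3 = 3.
Cage d has product 30; hence R4C5 = 5.
Column 1 already has 3, so R5C1 = 1.
1 is placed in column 2, which forces R5C2 = 3.
Column 3 now contains 3; hence R5C3 = 4.
3 is placed in column 5, leaving R5C5 = 2.

5 2 1 3 4 / 3 5 2 4 1 / 2 4 5 1 3 / 4 1 3 2 5 / 1 3 4 5 2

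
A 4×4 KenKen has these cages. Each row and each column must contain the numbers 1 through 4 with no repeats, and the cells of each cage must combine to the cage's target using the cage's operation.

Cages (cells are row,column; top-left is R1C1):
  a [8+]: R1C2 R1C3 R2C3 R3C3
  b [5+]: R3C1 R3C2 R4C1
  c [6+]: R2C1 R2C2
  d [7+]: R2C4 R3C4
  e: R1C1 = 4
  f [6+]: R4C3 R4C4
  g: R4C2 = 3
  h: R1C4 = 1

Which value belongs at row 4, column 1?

Cage e is a single given cell, so R1C1 = 4.
Cage h is a single given cell, so R1C4 = 1.
4 is placed in column 1, leaving R2C1 = 2.
2 is placed in row 2, so R2C2 = 4.
Row 2 now contains 4, so R2C4 = 3.
Column 4 already has 3, which forces R3C4 = 4.
2 is placed in column 1; hence R4C1 = 1.
Cage g is given, so R4C2 = 3.
4 is placed in column 4, so R4C4 = 2.
Row 1 already has 1, which forces R1C2 = 2.
Cage a needs sum 8; hence R1C3 = 3.
3 is placed in row 2; hence R2C3 = 1.
Column 1 already has 1; hence R3C1 = 3.
The 3 cells of cage b must have sum 5, which forces R3C2 = 1.
The 4 cells of cage a must have sum 8, so R3C3 = 2.
Row 4 already has 2, which forces R4C3 = 4.
Completed grid: 4 2 3 1 / 2 4 1 3 / 3 1 2 4 / 1 3 4 2.

1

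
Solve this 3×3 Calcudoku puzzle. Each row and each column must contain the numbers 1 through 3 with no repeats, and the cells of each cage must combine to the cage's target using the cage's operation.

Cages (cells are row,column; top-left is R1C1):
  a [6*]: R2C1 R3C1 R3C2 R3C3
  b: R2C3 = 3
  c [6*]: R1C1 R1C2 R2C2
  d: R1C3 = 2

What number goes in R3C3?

Cage d is given, which forces R1C3 = 2.
Cage a has product 6; hence R2C1 = 1.
Cage b is given, which forces R2C3 = 3.
Column 3 already has 3, leaving R3C3 = 1.
Column 1 already has 1, so R1C1 = 3.
Cage c has product 6, leaving R1C2 = 1.
Row 2 already has 3, which forces R2C2 = 2.
3 is placed in column 1; hence R3C1 = 2.
Column 2 now contains 2, which forces R3C2 = 3.
Completed grid: 3 1 2 / 1 2 3 / 2 3 1.

1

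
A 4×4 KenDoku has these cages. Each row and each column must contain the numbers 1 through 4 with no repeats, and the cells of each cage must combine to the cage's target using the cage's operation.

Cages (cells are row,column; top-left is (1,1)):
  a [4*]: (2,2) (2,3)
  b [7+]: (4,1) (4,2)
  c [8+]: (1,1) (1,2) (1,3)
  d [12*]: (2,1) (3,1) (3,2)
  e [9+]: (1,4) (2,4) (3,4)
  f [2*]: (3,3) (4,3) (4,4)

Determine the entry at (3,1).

3

Cage f needs product 2, so (3,3) = 1.
Cage f needs product 2, leaving (4,3) = 2.
Cage f has product 2, which forces (4,4) = 1.
The two cells of cage a must have product 4, which forces (2,2) = 1.
Column 3 already has 1, leaving (2,3) = 4.
Cage c needs sum 8, leaving (1,1) = 1.
The 3 cells of cage c must have sum 8, which forces (1,2) = 4.
Column 3 already has 4, leaving (1,3) = 3.
Row 1 already has 3; hence (1,4) = 2.
1 is placed in row 2, which forces (2,1) = 2.
2 is placed in column 4, leaving (2,4) = 3.
The 3 cells of cage d must have product 12, leaving (3,1) = 3.
Cage d needs product 12, so (3,2) = 2.
3 is placed in column 4, which forces (3,4) = 4.
3 is placed in column 1, leaving (4,1) = 4.
4 is placed in column 2, which forces (4,2) = 3.
The full grid is 1 4 3 2 / 2 1 4 3 / 3 2 1 4 / 4 3 2 1.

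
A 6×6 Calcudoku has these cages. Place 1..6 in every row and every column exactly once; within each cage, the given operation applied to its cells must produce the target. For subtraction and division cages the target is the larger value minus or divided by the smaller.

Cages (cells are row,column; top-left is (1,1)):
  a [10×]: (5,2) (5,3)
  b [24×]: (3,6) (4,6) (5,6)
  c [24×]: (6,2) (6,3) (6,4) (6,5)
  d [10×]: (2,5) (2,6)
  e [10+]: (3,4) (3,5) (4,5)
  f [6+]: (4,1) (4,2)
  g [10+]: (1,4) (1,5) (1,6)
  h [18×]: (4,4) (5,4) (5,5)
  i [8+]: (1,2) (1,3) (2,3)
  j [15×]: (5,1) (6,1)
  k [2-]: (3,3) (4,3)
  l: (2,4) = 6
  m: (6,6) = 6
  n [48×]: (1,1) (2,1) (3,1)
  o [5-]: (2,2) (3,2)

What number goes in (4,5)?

4

Cage l is given, so (2,4) = 6.
Cage m is a single given cell, leaving (6,6) = 6.
6 is placed in row 2, so (2,2) = 1.
Cage o's pair has difference 5; hence (3,2) = 6.
The 3 cells of cage n must have product 48; hence (1,1) = 6.
Row 2 needs a 3, and only (2,3) is open for it.
The only place for 4 in row 2 is (2,1).
Column 1 already has 4; hence (3,1) = 2.
2 is placed in row 3, leaving (3,3) = 4.
Row 3 already has 4, leaving (3,6) = 3.
2 is placed in column 1, so (4,1) = 1.
Row 4 already has 1, leaving (4,4) = 3.
Cage f's pair has sum 6; hence (4,2) = 5.
Cage e has sum 10; hence (4,5) = 4.
Row 4 now contains 4, which forces (4,6) = 2.
Column 2 now contains 5; hence (5,2) = 2.
Row 5 already has 2, leaving (5,3) = 5.
Row 5 already has 2; hence (5,4) = 1.
Column 6 now contains 2; hence (5,6) = 4.
The two cells of cage d must have product 10, leaving (2,5) = 2.
Column 6 now contains 2; hence (2,6) = 5.
1 is placed in column 4, so (3,4) = 5.
Cage e needs sum 10; hence (3,5) = 1.
2 is placed in row 4; hence (4,3) = 6.
Row 5 now contains 5; hence (5,1) = 3.
Cage h needs product 18, leaving (5,5) = 6.
Cage j needs two cells with product 15, which forces (6,1) = 5.
1 is placed in column 5, leaving (6,5) = 3.
The 3 cells of cage g must have sum 10, leaving (1,4) = 4.
3 is placed in column 5, so (1,5) = 5.
Column 6 now contains 5, which forces (1,6) = 1.
Row 6 already has 3, leaving (6,2) = 4.
The 4 cells of cage c must have product 24, leaving (6,3) = 1.
Cage c needs product 24, which forces (6,4) = 2.
4 is placed in row 1, so (1,2) = 3.
Row 1 now contains 1, so (1,3) = 2.
Completed grid: 6 3 2 4 5 1 / 4 1 3 6 2 5 / 2 6 4 5 1 3 / 1 5 6 3 4 2 / 3 2 5 1 6 4 / 5 4 1 2 3 6.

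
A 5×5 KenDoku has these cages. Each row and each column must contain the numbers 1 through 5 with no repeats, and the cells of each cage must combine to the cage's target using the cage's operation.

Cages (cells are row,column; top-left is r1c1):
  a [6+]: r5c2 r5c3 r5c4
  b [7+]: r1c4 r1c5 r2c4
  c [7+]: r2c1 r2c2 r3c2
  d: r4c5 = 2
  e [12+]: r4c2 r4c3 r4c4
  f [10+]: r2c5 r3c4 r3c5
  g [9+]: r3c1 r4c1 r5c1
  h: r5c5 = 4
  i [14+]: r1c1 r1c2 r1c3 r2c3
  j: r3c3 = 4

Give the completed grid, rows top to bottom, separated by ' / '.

J is a freebie, which forces r3c3 = 4.
Cage d is a single given cell, so r4c5 = 2.
Cage h is given; hence r5c5 = 4.
The 3 cells of cage f must have sum 10, leaving r3c4 = 2.
The only place for 1 in row 4 is r4c1.
The only place for 1 in row 3 is r3c2.
The only place for 1 in row 2 is r2c4.
Column 4 already has 1, which forces r1c4 = 5.
The 3 cells of cage b must have sum 7; hence r1c5 = 1.
Cage a has sum 6; hence r5c2 = 2.
The 3 cells of cage a must have sum 6; hence r5c3 = 1.
Column 4 already has 1, leaving r5c4 = 3.
Cage c has sum 7, so r2c1 = 2.
Column 2 now contains 2; hence r2c2 = 4.
Cage i has sum 14, which forces r2c3 = 5.
5 is placed in row 2, leaving r2c5 = 3.
Cage g has sum 9, so r3c1 = 3.
Column 5 already has 3, which forces r3c5 = 5.
Column 3 now contains 5; hence r4c3 = 3.
3 is placed in column 4; hence r4c4 = 4.
Row 5 now contains 3, leaving r5c1 = 5.
Column 1 already has 3, so r1c1 = 4.
Column 2 now contains 4, leaving r1c2 = 3.
3 is placed in column 3, leaving r1c3 = 2.
Row 4 already has 3, leaving r4c2 = 5.

4 3 2 5 1 / 2 4 5 1 3 / 3 1 4 2 5 / 1 5 3 4 2 / 5 2 1 3 4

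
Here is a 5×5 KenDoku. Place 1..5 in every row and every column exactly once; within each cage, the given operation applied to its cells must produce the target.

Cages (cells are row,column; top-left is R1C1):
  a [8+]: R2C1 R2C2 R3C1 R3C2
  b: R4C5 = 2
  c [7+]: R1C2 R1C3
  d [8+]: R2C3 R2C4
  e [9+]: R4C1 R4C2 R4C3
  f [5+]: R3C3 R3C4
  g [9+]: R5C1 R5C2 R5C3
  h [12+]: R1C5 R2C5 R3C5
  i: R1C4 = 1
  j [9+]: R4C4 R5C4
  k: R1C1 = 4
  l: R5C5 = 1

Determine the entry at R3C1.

Cage k is given, which forces R1C1 = 4.
Cage i is a single given cell; hence R1C4 = 1.
B is a freebie; hence R4C5 = 2.
L is a freebie, leaving R5C5 = 1.
In row 1, 3 can only go at R1C5, so R1C5 = 3.
In row 3, 5 can only go at R3C5, so R3C5 = 5.
Column 5 already has 5, leaving R2C5 = 4.
The only place for 4 in row 4 is R4C4.
Column 4 now contains 4; hence R5C4 = 5.
Cage d's pair has sum 8, leaving R2C3 = 5.
5 is placed in column 4, leaving R2C4 = 3.
Column 4 already has 3, leaving R3C4 = 2.
The two cells of cage c must have sum 7; hence R1C2 = 5.
Column 3 already has 5; hence R1C3 = 2.
Cage a needs sum 8, leaving R2C1 = 2.
The 4 cells of cage a must have sum 8, so R2C2 = 1.
Cage a needs sum 8, so R3C1 = 1.
Cage a has sum 8, leaving R3C2 = 4.
Row 3 now contains 2, so R3C3 = 3.
Column 2 now contains 1, which forces R4C2 = 3.
3 is placed in column 3, which forces R4C3 = 1.
2 is placed in column 1, which forces R5C1 = 3.
Column 2 now contains 3, which forces R5C2 = 2.
3 is placed in column 3, leaving R5C3 = 4.
3 is placed in row 4, which forces R4C1 = 5.
Completed grid: 4 5 2 1 3 / 2 1 5 3 4 / 1 4 3 2 5 / 5 3 1 4 2 / 3 2 4 5 1.

1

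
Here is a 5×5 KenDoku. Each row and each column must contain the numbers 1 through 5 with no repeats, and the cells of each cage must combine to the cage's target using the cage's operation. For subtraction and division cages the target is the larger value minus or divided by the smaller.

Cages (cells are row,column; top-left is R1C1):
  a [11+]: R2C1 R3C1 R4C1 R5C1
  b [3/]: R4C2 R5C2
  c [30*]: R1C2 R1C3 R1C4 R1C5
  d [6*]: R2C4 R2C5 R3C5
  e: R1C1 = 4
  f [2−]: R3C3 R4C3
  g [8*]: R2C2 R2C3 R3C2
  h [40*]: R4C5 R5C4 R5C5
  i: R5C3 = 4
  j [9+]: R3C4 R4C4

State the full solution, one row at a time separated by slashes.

Cage e is a single given cell; hence R1C1 = 4.
I is a freebie, which forces R5C3 = 4.
The 3 cells of cage h must have product 40, which forces R4C5 = 4.
Cage j needs two cells with sum 9, so R3C4 = 4.
Row 4 now contains 4; hence R4C4 = 5.
Column 4 now contains 5, so R5C4 = 2.
Row 5 already has 2, leaving R5C5 = 5.
The 3 cells of cage g must have product 8, leaving R2C2 = 4.
Row 2 needs a 5, and only R2C1 is open for it.
Row 3 needs a 5, and only R3C3 is open for it.
Cage c needs product 30, so R1C2 = 5.
The two cells of cage f must have difference 2; hence R4C3 = 3.
Row 4 now contains 3; hence R4C2 = 1.
The two cells of cage b must have quotient 3, which forces R5C2 = 3.
The 3 cells of cage g must have product 8; hence R2C3 = 1.
Row 2 now contains 1, leaving R2C4 = 3.
3 is placed in row 2, leaving R2C5 = 2.
Cage a needs sum 11, leaving R3C1 = 3.
1 is placed in column 2, which forces R3C2 = 2.
Row 3 now contains 3, which forces R3C5 = 1.
1 is placed in row 4, leaving R4C1 = 2.
3 is placed in row 5; hence R5C1 = 1.
1 is placed in column 3, which forces R1C3 = 2.
Column 4 now contains 3, so R1C4 = 1.
Column 5 already has 1; hence R1C5 = 3.

4 5 2 1 3 / 5 4 1 3 2 / 3 2 5 4 1 / 2 1 3 5 4 / 1 3 4 2 5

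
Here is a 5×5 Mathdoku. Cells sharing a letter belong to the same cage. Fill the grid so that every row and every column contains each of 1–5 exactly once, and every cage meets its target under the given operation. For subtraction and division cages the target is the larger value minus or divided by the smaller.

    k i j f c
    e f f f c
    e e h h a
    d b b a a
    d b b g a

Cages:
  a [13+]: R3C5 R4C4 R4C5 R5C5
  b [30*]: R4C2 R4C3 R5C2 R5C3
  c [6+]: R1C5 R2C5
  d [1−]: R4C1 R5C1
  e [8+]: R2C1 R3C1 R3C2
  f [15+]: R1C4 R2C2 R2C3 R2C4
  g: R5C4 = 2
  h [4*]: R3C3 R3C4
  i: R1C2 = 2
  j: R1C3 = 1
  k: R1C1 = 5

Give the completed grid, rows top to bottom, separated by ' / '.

5 2 1 3 4 / 1 4 3 5 2 / 2 5 4 1 3 / 3 1 2 4 5 / 4 3 5 2 1

Cage k is a single given cell, leaving R1C1 = 5.
Cage i is a single given cell, so R1C2 = 2.
Cage j is given, which forces R1C3 = 1.
Row 1 already has 1, so R1C5 = 4.
1 is placed in column 3; hence R3C3 = 4.
4 is placed in row 3, so R3C4 = 1.
G is a freebie, so R5C4 = 2.
Row 1 already has 4; hence R1C4 = 3.
Cage c's pair has sum 6, which forces R2C5 = 2.
Cage e has sum 8; hence R3C1 = 2.
The 4 cells of cage b must have product 30, so R4C3 = 2.
Cage a needs sum 13, leaving R4C4 = 4.
Cage f needs sum 15, so R2C2 = 4.
Cage f needs sum 15, which forces R2C3 = 3.
Column 4 now contains 4, so R2C4 = 5.
Row 4 now contains 4, leaving R4C1 = 3.
Cage d's pair has difference 1, which forces R5C1 = 4.
Column 3 now contains 3; hence R5C3 = 5.
Row 2 already has 3; hence R2C1 = 1.
Cage e has sum 8, so R3C2 = 5.
5 is placed in row 3, so R3C5 = 3.
The 4 cells of cage b must have product 30, so R4C2 = 1.
Row 4 already has 1, which forces R4C5 = 5.
Cage b has product 30, leaving R5C2 = 3.
Column 5 already has 3, leaving R5C5 = 1.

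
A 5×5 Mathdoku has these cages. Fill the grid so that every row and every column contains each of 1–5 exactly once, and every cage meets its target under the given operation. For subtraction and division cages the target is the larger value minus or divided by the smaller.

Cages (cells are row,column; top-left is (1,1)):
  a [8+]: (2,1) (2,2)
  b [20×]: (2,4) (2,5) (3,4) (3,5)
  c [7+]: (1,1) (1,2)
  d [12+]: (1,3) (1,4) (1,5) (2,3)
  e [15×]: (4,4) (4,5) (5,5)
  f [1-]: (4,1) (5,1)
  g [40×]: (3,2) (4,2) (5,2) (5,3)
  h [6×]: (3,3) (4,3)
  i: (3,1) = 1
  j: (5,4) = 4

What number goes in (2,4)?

I is a freebie, which forces (3,1) = 1.
Cage j is a single given cell, which forces (5,4) = 4.
The only place for 4 in row 2 is (2,3).
Row 3 needs a 3, and only (3,3) is open for it.
3 is placed in column 3, so (4,3) = 2.
The only place for 4 in row 3 is (3,2).
Cage g has product 40, leaving (5,2) = 2.
The two cells of cage f must have difference 1, so (4,1) = 4.
4 is placed in column 1, leaving (1,1) = 2.
Cage c's pair has sum 7, so (1,2) = 5.
Row 1 now contains 5, which forces (1,3) = 1.
1 is placed in row 1; hence (1,4) = 3.
1 is placed in row 1, leaving (1,5) = 4.
Column 2 already has 5, leaving (2,2) = 3.
Column 2 already has 5, which forces (4,2) = 1.
Row 4 already has 1, which forces (4,4) = 5.
Row 4 now contains 5; hence (4,5) = 3.
Column 3 now contains 1, leaving (5,3) = 5.
Row 5 already has 5, so (5,5) = 1.
3 is placed in row 2; hence (2,1) = 5.
The 4 cells of cage b must have product 20; hence (2,4) = 1.
1 is placed in column 5, so (2,5) = 2.
5 is placed in column 4, so (3,4) = 2.
Cage b needs product 20, leaving (3,5) = 5.
Row 5 already has 5, so (5,1) = 3.
The full grid is 2 5 1 3 4 / 5 3 4 1 2 / 1 4 3 2 5 / 4 1 2 5 3 / 3 2 5 4 1.

1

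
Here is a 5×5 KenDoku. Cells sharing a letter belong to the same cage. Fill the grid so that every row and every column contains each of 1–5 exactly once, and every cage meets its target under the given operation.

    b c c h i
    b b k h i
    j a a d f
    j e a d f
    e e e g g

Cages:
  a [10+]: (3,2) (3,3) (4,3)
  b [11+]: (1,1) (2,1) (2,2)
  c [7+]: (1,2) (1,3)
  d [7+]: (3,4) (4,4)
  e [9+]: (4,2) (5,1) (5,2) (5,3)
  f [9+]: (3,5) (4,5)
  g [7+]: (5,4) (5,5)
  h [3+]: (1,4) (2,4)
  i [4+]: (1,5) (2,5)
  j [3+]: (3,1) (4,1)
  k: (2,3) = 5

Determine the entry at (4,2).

1

Cage k is given, so (2,3) = 5.
The only place for 2 in column 5 is (5,5).
The 4 cells of cage e must have sum 9, which forces (4,2) = 1.
Cage g's pair has sum 7; hence (5,4) = 5.
Cage j needs two cells with sum 3, leaving (3,1) = 1.
Row 4 now contains 1, which forces (4,1) = 2.
Cage e has sum 9, so (5,3) = 1.
In row 3, 2 can only go at (3,3), so (3,3) = 2.
In row 1, 2 can only go at (1,4), so (1,4) = 2.
2 is placed in column 4; hence (2,4) = 1.
1 is placed in row 2, which forces (2,5) = 3.
The 3 cells of cage b must have sum 11, so (1,1) = 5.
3 is placed in column 5, leaving (1,5) = 1.
Row 2 now contains 3, which forces (2,1) = 4.
Cage b needs sum 11, so (2,2) = 2.
Column 1 now contains 4, leaving (5,1) = 3.
Row 5 now contains 3; hence (5,2) = 4.
Column 2 now contains 4; hence (1,2) = 3.
Cage c needs two cells with sum 7; hence (1,3) = 4.
Column 2 now contains 4, so (3,2) = 5.
Row 3 now contains 5, leaving (3,5) = 4.
The 3 cells of cage a must have sum 10; hence (4,3) = 3.
Row 4 now contains 3, which forces (4,4) = 4.
Column 5 now contains 4, so (4,5) = 5.
4 is placed in row 3, so (3,4) = 3.
Filled in: 5 3 4 2 1 / 4 2 5 1 3 / 1 5 2 3 4 / 2 1 3 4 5 / 3 4 1 5 2.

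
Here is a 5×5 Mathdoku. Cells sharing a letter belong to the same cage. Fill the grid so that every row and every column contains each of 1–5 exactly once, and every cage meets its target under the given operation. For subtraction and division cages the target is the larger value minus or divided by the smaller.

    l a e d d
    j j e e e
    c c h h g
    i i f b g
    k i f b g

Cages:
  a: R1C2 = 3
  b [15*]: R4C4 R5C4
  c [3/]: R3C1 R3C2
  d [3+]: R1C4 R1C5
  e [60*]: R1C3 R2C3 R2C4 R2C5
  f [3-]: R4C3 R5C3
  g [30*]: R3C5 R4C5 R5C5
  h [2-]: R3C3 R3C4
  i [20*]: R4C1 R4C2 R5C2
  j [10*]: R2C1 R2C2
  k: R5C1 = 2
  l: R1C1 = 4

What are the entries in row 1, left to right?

Cage l is given; hence R1C1 = 4.
A is a freebie; hence R1C2 = 3.
3 is placed in column 2, leaving R3C2 = 1.
Cage k is a single given cell; hence R5C1 = 2.
Column 1 now contains 2, leaving R2C1 = 5.
The two cells of cage j must have product 10, leaving R2C2 = 2.
Row 3 already has 1, so R3C1 = 3.
The 3 cells of cage i must have product 20, so R4C1 = 1.
The 4 cells of cage e must have product 60, which forces R1C3 = 5.
5 is placed in column 3, leaving R5C3 = 1.
The two cells of cage f must have difference 3, leaving R4C3 = 4.
Column 3 now contains 4, leaving R2C3 = 3.
Column 3 now contains 4, which forces R3C3 = 2.
The two cells of cage h must have difference 2; hence R3C4 = 4.
Row 3 already has 2, which forces R3C5 = 5.
4 is placed in row 4, leaving R4C2 = 5.
Row 4 already has 5, so R4C4 = 3.
Row 4 already has 3, leaving R4C5 = 2.
The 3 cells of cage i must have product 20, so R5C2 = 4.
3 is placed in column 4, which forces R5C4 = 5.
Column 5 already has 5, which forces R5C5 = 3.
Cage d needs two cells with sum 3, leaving R1C4 = 2.
Column 5 already has 2, leaving R1C5 = 1.
4 is placed in column 4, which forces R2C4 = 1.
Cage e needs product 60; hence R2C5 = 4.
Completed grid: 4 3 5 2 1 / 5 2 3 1 4 / 3 1 2 4 5 / 1 5 4 3 2 / 2 4 1 5 3.

4 3 5 2 1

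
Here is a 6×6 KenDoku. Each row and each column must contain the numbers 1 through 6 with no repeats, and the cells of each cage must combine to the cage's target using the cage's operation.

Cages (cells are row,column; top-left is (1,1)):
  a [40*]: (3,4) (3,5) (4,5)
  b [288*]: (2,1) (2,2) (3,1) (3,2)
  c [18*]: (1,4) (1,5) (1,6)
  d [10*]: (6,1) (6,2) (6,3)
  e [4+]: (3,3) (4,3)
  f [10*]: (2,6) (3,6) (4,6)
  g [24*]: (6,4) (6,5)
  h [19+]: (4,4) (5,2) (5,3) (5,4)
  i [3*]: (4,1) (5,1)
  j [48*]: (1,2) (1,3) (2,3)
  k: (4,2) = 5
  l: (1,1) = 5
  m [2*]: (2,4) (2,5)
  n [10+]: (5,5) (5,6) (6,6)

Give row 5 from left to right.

1 6 2 5 3 4

Cage l is a single given cell, which forces (1,1) = 5.
Cage k is given, which forces (4,2) = 5.
Cage d has product 10; hence (6,3) = 5.
The only place for 5 in row 2 is (2,6).
In row 4, 6 can only go at (4,4), so (4,4) = 6.
Column 4 already has 6, so (6,4) = 4.
The two cells of cage g must have product 24, so (6,5) = 6.
Cage c has product 18, so (1,6) = 6.
The only place for 4 in row 4 is (4,5).
In row 4, 2 can only go at (4,6), so (4,6) = 2.
Column 6 now contains 2, leaving (3,6) = 1.
Cage n has sum 10, which forces (5,6) = 4.
1 is placed in column 6; hence (6,6) = 3.
1 is placed in row 3, which forces (3,3) = 3.
The two cells of cage e must have sum 4, leaving (4,3) = 1.
Cage h needs sum 19, leaving (5,4) = 5.
The 3 cells of cage n must have sum 10, so (5,5) = 3.
Cage c needs product 18, so (1,4) = 3.
3 is placed in column 5; hence (1,5) = 1.
The 3 cells of cage j must have product 48, so (2,3) = 6.
Column 5 now contains 1, which forces (2,5) = 2.
Column 4 already has 5, leaving (3,4) = 2.
Cage a needs product 40; hence (3,5) = 5.
Row 4 now contains 1, which forces (4,1) = 3.
Row 5 now contains 3, leaving (5,1) = 1.
Column 3 now contains 6; hence (5,3) = 2.
Column 1 now contains 1, which forces (6,1) = 2.
Row 6 now contains 2, so (6,2) = 1.
Cage j has product 48; hence (1,2) = 2.
Column 3 now contains 2; hence (1,3) = 4.
Column 1 already has 3; hence (2,1) = 4.
Cage b has product 288, so (2,2) = 3.
Row 2 already has 2, so (2,4) = 1.
The 4 cells of cage b must have product 288, which forces (3,1) = 6.
Cage b has product 288, leaving (3,2) = 4.
Row 5 now contains 2, which forces (5,2) = 6.
The full grid is 5 2 4 3 1 6 / 4 3 6 1 2 5 / 6 4 3 2 5 1 / 3 5 1 6 4 2 / 1 6 2 5 3 4 / 2 1 5 4 6 3.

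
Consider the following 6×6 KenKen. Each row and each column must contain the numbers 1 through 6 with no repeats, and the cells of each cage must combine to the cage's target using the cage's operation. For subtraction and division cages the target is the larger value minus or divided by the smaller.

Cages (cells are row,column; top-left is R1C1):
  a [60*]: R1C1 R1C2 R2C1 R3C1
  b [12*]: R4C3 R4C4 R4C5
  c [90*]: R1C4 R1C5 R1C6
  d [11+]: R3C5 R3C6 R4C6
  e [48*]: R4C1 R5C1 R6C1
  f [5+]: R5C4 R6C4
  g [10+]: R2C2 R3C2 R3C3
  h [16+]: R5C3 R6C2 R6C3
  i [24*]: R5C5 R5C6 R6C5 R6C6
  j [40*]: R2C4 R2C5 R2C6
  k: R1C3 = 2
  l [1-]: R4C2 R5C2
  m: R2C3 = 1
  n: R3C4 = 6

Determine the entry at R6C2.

K is a freebie; hence R1C3 = 2.
Cage m is a single given cell, leaving R2C3 = 1.
N is a freebie, so R3C4 = 6.
Row 6 needs a 5, and only R6C2 is open for it.
The 3 cells of cage h must have sum 16, leaving R5C3 = 5.
Cage h has sum 16, which forces R6C3 = 6.
In row 4, 5 can only go at R4C6, so R4C6 = 5.
The only place for 6 in row 4 is R4C1.
Row 2 needs a 6, and only R2C2 is open for it.
Cage g needs sum 10, so R3C2 = 1.
The 3 cells of cage g must have sum 10, leaving R3C3 = 3.
3 is placed in column 3; hence R4C3 = 4.
Cage a needs product 60, so R1C1 = 1.
Row 1 needs a 4, and only R1C2 is open for it.
Cage a has product 60, so R2C1 = 3.
The 4 cells of cage a must have product 60, so R3C1 = 5.
In row 4, 2 can only go at R4C2, so R4C2 = 2.
2 is placed in column 2, which forces R5C2 = 3.
Row 5 needs a 6, and only R5C6 is open for it.
Cage c has product 90, leaving R1C4 = 5.
Cage c needs product 90, which forces R1C5 = 6.
Column 6 now contains 6, leaving R1C6 = 3.
The 4 cells of cage i must have product 24, which forces R5C5 = 1.
Cage i needs product 24, leaving R6C5 = 4.
Cage i needs product 24; hence R6C6 = 1.
Cage j has product 40, so R2C5 = 5.
4 is placed in column 5, which forces R3C5 = 2.
The 3 cells of cage d must have sum 11, so R3C6 = 4.
The 3 cells of cage b must have product 12; hence R4C4 = 1.
Column 5 already has 1; hence R4C5 = 3.
The 3 cells of cage e must have product 48, which forces R5C1 = 4.
Cage f's pair has sum 5, leaving R5C4 = 2.
4 is placed in row 6; hence R6C1 = 2.
1 is placed in row 6; hence R6C4 = 3.
2 is placed in column 4, leaving R2C4 = 4.
Column 6 already has 4; hence R2C6 = 2.
Completed grid: 1 4 2 5 6 3 / 3 6 1 4 5 2 / 5 1 3 6 2 4 / 6 2 4 1 3 5 / 4 3 5 2 1 6 / 2 5 6 3 4 1.

5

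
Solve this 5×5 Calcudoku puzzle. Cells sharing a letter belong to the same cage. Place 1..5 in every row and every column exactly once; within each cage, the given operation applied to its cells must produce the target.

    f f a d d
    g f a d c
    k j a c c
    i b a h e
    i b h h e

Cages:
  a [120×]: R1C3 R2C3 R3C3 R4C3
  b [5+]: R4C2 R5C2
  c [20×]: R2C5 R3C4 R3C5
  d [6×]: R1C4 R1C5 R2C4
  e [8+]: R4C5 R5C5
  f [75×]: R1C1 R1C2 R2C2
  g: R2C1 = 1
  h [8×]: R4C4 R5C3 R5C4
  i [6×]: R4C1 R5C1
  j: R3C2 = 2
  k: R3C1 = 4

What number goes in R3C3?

Cage f has product 75, which forces R1C1 = 5.
Cage f has product 75; hence R1C2 = 3.
Cage g is given; hence R2C1 = 1.
Cage f needs product 75, leaving R2C2 = 5.
K is a freebie; hence R3C1 = 4.
Cage j is a single given cell, which forces R3C2 = 2.
Cage d has product 6, so R2C4 = 3.
The 3 cells of cage c must have product 20, leaving R2C5 = 4.
Cage a needs product 120, so R1C3 = 4.
4 is placed in row 2, which forces R2C3 = 2.
Column 3 now contains 2, which forces R5C3 = 1.
Cage b's pair has sum 5; hence R4C2 = 1.
1 is placed in row 5, which forces R5C2 = 4.
Row 5 already has 4, leaving R5C4 = 2.
Column 4 now contains 2; hence R1C4 = 1.
The 3 cells of cage d must have product 6, so R1C5 = 2.
Column 4 already has 1, so R3C4 = 5.
5 is placed in row 3; hence R3C5 = 1.
The two cells of cage i must have product 6, leaving R4C1 = 2.
Column 4 now contains 2, leaving R4C4 = 4.
Row 5 now contains 2, which forces R5C1 = 3.
3 is placed in row 5, which forces R5C5 = 5.
5 is placed in row 3; hence R3C3 = 3.
Cage a needs product 120; hence R4C3 = 5.
5 is placed in column 5, so R4C5 = 3.
The full grid is 5 3 4 1 2 / 1 5 2 3 4 / 4 2 3 5 1 / 2 1 5 4 3 / 3 4 1 2 5.

3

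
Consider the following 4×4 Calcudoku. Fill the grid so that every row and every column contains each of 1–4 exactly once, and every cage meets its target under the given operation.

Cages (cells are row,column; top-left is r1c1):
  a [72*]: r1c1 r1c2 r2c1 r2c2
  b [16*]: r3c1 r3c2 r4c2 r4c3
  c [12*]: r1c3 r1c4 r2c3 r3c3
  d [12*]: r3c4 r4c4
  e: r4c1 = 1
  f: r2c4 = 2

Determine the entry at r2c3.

F is a freebie; hence r2c4 = 2.
E is a freebie, which forces r4c1 = 1.
2 is placed in column 4, which forces r1c4 = 1.
Cage b needs product 16, which forces r3c1 = 2.
Cage b needs product 16, so r3c2 = 1.
2 is placed in column 1, so r1c1 = 3.
Cage a needs product 72; hence r1c2 = 2.
Row 1 now contains 3, leaving r1c3 = 4.
Cage a has product 72; hence r2c1 = 4.
Cage a has product 72; hence r2c2 = 3.
The 4 cells of cage c must have product 12; hence r2c3 = 1.
4 is placed in column 3; hence r3c3 = 3.
Row 3 now contains 3, leaving r3c4 = 4.
Column 2 now contains 2, leaving r4c2 = 4.
4 is placed in column 3, so r4c3 = 2.
4 is placed in column 4, leaving r4c4 = 3.
Completed grid: 3 2 4 1 / 4 3 1 2 / 2 1 3 4 / 1 4 2 3.

1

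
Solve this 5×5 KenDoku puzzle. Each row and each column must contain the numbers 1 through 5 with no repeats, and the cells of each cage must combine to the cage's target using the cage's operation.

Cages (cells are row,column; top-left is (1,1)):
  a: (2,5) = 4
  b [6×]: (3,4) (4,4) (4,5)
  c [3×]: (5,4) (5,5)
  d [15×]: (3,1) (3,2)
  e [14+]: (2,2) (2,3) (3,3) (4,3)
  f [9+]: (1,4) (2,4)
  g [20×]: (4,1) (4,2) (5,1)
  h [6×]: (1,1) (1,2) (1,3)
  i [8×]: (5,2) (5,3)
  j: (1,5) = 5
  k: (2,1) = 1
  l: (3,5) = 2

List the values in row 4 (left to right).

4 1 5 2 3

J is a freebie, so (1,5) = 5.
Cage k is given, which forces (2,1) = 1.
A is a freebie, leaving (2,5) = 4.
L is a freebie, leaving (3,5) = 2.
Row 1 already has 5; hence (1,4) = 4.
Row 2 already has 4, so (2,4) = 5.
Cage b needs product 6, which forces (4,4) = 2.
2 is placed in row 4; hence (4,2) = 1.
1 is placed in row 4, which forces (4,5) = 3.
Column 5 now contains 3, which forces (5,5) = 1.
Cage h has product 6, leaving (1,3) = 1.
Cage b has product 6, leaving (3,4) = 1.
Row 5 already has 1, so (5,4) = 3.
In row 3, 4 can only go at (3,3), so (3,3) = 4.
Column 3 now contains 4; hence (4,3) = 5.
Cage i's pair has product 8, which forces (5,2) = 4.
Column 3 now contains 4, so (5,3) = 2.
Cage e needs sum 14, leaving (2,2) = 2.
2 is placed in column 3, so (2,3) = 3.
5 is placed in row 4, leaving (4,1) = 4.
4 is placed in row 5, so (5,1) = 5.
Cage h has product 6; hence (1,1) = 2.
Column 2 already has 2; hence (1,2) = 3.
Column 1 now contains 5, so (3,1) = 3.
Cage d's pair has product 15, leaving (3,2) = 5.
Filled in: 2 3 1 4 5 / 1 2 3 5 4 / 3 5 4 1 2 / 4 1 5 2 3 / 5 4 2 3 1.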